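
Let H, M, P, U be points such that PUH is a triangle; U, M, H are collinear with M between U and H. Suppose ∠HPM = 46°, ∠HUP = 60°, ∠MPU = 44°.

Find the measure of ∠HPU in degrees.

∠HPU = 90°

1. ∠MUP = 60°  [M on ray UH]
2. ∠PMU = 76°  [△PUM]
3. ∠HMP = 104°  [linear pair at M on UH]
4. ∠MHP = 30°  [△PMH]
5. ∠PHU = 30°  [M on ray HU]
6. ∠HPU = 90°  [△PUH]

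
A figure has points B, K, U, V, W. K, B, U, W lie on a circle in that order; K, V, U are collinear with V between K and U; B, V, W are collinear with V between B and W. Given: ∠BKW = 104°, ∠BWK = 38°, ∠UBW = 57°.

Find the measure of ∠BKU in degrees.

∠BKU = 47°

1. ∠BUW = 76°  [cyclic KBUW, opposite ∠K+∠U]
2. ∠BWU = 47°  [△BUW]
3. ∠BKU = 47°  [same arc BU]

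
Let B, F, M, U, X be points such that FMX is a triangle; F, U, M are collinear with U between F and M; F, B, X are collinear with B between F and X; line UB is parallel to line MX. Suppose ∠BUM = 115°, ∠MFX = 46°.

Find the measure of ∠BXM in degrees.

1. ∠BUF = 65°  [linear pair at U on FM]
2. ∠BFU = 46°  [U on FM, B on FX]
3. ∠FBU = 69°  [△FUB]
4. ∠UBX = 111°  [linear pair at B on FX]
5. ∠BXM = 69°  [UB∥MX, co-interior at X–B]

∠BXM = 69°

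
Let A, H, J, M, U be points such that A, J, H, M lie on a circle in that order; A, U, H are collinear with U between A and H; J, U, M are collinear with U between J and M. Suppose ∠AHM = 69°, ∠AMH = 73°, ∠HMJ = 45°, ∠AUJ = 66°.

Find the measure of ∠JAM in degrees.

1. ∠HAM = 38°  [△AHM]
2. ∠HJM = 38°  [same arc HM]
3. ∠JHM = 97°  [△JHM]
4. ∠JAM = 83°  [cyclic AJHM, opposite ∠A+∠H]

∠JAM = 83°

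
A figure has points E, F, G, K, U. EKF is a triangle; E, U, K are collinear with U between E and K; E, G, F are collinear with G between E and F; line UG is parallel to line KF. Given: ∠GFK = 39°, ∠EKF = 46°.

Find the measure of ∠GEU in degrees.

∠GEU = 95°

1. ∠EFK = 39°  [G on ray FE]
2. ∠FEK = 95°  [△EKF]
3. ∠GEU = 95°  [U on EK, G on EF]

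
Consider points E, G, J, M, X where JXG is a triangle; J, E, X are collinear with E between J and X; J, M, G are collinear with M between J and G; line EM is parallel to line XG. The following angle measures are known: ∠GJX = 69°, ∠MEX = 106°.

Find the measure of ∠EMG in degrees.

∠EMG = 143°

1. ∠EJM = 69°  [E on JX, M on JG]
2. ∠JEM = 74°  [linear pair at E on JX]
3. ∠EMJ = 37°  [△JEM]
4. ∠EMG = 143°  [linear pair at M on JG]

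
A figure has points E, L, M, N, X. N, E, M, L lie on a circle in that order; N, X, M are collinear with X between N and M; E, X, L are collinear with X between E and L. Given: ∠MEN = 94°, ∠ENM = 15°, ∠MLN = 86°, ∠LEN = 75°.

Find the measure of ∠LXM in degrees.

∠LXM = 90°

1. ∠ELM = 15°  [same arc EM]
2. ∠LMN = 75°  [same arc NL]
3. ∠LXM = 90°  [△MXL]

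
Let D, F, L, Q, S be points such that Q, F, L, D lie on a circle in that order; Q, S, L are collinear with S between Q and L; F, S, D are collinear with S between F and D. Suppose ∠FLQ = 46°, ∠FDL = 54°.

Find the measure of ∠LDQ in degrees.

1. ∠FQL = 54°  [same arc FL]
2. ∠LFQ = 80°  [△QFL]
3. ∠LDQ = 100°  [cyclic QFLD, opposite ∠F+∠D]

∠LDQ = 100°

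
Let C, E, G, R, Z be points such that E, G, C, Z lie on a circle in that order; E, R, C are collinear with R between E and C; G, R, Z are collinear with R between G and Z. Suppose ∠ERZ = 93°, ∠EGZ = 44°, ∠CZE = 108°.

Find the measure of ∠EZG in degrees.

1. ∠ECZ = 44°  [same arc EZ]
2. ∠CEZ = 28°  [△ECZ]
3. ∠EZG = 59°  [△ERZ]

∠EZG = 59°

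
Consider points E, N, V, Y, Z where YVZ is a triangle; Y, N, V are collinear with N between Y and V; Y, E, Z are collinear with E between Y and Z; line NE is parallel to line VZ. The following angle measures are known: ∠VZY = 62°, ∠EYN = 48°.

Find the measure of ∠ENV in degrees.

∠ENV = 110°

1. ∠NEY = 62°  [NE∥VZ, corresponding at E]
2. ∠ENY = 70°  [△YNE]
3. ∠ENV = 110°  [linear pair at N on YV]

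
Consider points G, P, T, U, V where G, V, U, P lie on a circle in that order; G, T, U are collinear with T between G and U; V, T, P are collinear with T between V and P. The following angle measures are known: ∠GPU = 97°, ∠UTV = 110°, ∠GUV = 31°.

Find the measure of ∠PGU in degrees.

1. ∠GTP = 110°  [vertical angles at T]
2. ∠GPV = 31°  [same arc GV]
3. ∠PGU = 39°  [△GTP]

∠PGU = 39°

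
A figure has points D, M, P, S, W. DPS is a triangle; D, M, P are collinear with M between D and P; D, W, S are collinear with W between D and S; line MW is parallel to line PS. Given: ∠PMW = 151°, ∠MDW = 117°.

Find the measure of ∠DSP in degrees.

1. ∠DMW = 29°  [linear pair at M on DP]
2. ∠DWM = 34°  [△DMW]
3. ∠DSP = 34°  [MW∥PS, corresponding at W]

∠DSP = 34°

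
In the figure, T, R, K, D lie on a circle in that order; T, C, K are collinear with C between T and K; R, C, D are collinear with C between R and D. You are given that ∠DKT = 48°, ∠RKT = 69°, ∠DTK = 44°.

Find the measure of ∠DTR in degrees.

∠DTR = 63°

1. ∠DRT = 48°  [same arc TD]
2. ∠RDT = 69°  [same arc TR]
3. ∠DTR = 63°  [△TRD]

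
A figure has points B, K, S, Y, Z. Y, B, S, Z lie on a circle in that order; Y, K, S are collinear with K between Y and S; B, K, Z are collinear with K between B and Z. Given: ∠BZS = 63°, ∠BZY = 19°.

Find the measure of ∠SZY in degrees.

∠SZY = 82°

1. ∠BYS = 63°  [same arc BS]
2. ∠BSY = 19°  [same arc YB]
3. ∠SBY = 98°  [△YBS]
4. ∠SZY = 82°  [cyclic YBSZ, opposite ∠B+∠Z]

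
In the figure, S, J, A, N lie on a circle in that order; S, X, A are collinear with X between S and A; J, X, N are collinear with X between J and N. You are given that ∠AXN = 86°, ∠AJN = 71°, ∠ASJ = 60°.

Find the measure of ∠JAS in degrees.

∠JAS = 15°

1. ∠JXS = 86°  [vertical angles at X]
2. ∠AXJ = 94°  [linear pair at X on SA]
3. ∠JAS = 15°  [△JXA]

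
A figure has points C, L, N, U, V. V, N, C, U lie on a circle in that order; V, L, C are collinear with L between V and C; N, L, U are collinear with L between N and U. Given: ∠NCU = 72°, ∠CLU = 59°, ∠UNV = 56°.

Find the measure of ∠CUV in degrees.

∠CUV = 81°

1. ∠NVU = 108°  [cyclic VNCU, opposite ∠V+∠C]
2. ∠ULV = 121°  [linear pair at L on VC]
3. ∠UCV = 56°  [same arc VU]
4. ∠NUV = 16°  [△VNU]
5. ∠CVU = 43°  [△VLU]
6. ∠CUV = 81°  [△VCU]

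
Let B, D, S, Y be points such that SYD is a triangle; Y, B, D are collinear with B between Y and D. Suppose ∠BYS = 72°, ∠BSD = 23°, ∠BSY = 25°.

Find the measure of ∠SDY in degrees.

1. ∠SBY = 83°  [△SYB]
2. ∠DBS = 97°  [linear pair at B on YD]
3. ∠BDS = 60°  [△SBD]
4. ∠SDY = 60°  [B on ray DY]

∠SDY = 60°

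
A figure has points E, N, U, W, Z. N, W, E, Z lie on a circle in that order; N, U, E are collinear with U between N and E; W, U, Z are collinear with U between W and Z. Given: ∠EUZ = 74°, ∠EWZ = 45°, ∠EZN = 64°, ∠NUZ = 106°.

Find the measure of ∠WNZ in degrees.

∠WNZ = 80°

1. ∠ENZ = 45°  [same arc EZ]
2. ∠NEZ = 71°  [△NEZ]
3. ∠NZW = 29°  [△NUZ]
4. ∠NWZ = 71°  [same arc NZ]
5. ∠WNZ = 80°  [△NWZ]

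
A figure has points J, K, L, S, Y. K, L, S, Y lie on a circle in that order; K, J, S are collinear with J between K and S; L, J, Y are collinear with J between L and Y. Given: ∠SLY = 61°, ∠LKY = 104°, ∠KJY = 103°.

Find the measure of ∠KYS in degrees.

1. ∠SKY = 61°  [same arc SY]
2. ∠LSY = 76°  [cyclic KLSY, opposite ∠K+∠S]
3. ∠SJY = 77°  [linear pair at J on KS]
4. ∠LYS = 43°  [△LSY]
5. ∠KSY = 60°  [△SJY]
6. ∠KYS = 59°  [△KSY]

∠KYS = 59°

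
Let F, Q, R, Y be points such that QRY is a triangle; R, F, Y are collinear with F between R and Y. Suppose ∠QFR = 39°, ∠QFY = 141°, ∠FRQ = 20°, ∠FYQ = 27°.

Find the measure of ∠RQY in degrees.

1. ∠QRY = 20°  [F on ray RY]
2. ∠QYR = 27°  [F on ray YR]
3. ∠RQY = 133°  [△QRY]

∠RQY = 133°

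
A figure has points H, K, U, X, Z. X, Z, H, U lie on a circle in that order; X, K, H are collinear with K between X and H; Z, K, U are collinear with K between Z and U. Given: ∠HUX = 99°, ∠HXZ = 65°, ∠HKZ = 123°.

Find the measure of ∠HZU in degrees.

∠HZU = 23°

1. ∠HZX = 81°  [cyclic XZHU, opposite ∠Z+∠U]
2. ∠XHZ = 34°  [△XZH]
3. ∠HZU = 23°  [△ZKH]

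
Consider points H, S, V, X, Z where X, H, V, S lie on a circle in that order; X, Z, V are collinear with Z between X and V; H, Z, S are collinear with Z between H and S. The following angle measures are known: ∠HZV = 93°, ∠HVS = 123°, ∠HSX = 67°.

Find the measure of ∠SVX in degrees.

1. ∠HXS = 57°  [cyclic XHVS, opposite ∠X+∠V]
2. ∠SHX = 56°  [△XHS]
3. ∠SVX = 56°  [same arc XS]

∠SVX = 56°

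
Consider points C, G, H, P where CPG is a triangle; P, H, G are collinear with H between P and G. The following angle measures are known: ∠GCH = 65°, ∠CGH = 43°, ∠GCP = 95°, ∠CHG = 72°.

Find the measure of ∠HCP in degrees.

1. ∠CGP = 43°  [H on ray GP]
2. ∠CPG = 42°  [△CPG]
3. ∠CHP = 108°  [linear pair at H on PG]
4. ∠CPH = 42°  [H on ray PG]
5. ∠HCP = 30°  [△CPH]

∠HCP = 30°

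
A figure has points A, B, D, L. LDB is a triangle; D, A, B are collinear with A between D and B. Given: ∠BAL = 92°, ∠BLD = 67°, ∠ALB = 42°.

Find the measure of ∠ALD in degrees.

∠ALD = 25°

1. ∠ABL = 46°  [△LAB]
2. ∠DAL = 88°  [linear pair at A on DB]
3. ∠DBL = 46°  [A on ray BD]
4. ∠BDL = 67°  [△LDB]
5. ∠ADL = 67°  [A on ray DB]
6. ∠ALD = 25°  [△LDA]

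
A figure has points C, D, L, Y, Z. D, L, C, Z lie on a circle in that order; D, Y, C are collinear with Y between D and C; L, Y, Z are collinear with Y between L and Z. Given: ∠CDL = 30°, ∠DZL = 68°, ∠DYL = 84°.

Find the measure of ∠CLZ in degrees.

1. ∠DCL = 68°  [same arc DL]
2. ∠CYL = 96°  [linear pair at Y on DC]
3. ∠CLZ = 16°  [△LYC]

∠CLZ = 16°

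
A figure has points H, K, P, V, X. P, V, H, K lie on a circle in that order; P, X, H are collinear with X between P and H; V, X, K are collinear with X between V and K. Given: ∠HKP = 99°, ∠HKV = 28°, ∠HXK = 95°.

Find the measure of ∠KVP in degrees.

∠KVP = 57°

1. ∠HPV = 28°  [same arc VH]
2. ∠PXV = 95°  [vertical angles at X]
3. ∠KVP = 57°  [△PXV]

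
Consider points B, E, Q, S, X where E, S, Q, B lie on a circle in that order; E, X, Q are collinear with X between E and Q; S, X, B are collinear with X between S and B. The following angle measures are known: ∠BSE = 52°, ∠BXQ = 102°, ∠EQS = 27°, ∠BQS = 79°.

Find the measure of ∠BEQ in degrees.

∠BEQ = 75°

1. ∠BXE = 78°  [linear pair at X on EQ]
2. ∠EBS = 27°  [same arc ES]
3. ∠BEQ = 75°  [△EXB]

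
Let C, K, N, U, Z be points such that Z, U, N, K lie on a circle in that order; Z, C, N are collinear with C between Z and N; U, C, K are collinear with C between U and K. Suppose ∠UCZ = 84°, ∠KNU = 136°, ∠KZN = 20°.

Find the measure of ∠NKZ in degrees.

∠NKZ = 88°

1. ∠KCN = 84°  [vertical angles at C]
2. ∠KUN = 20°  [same arc NK]
3. ∠NKU = 24°  [△UNK]
4. ∠KNZ = 72°  [△NCK]
5. ∠NKZ = 88°  [△ZNK]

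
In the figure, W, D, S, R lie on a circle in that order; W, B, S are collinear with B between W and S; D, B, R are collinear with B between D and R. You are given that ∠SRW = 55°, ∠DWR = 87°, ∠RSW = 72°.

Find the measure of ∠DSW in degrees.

1. ∠RDW = 72°  [same arc WR]
2. ∠DRW = 21°  [△WDR]
3. ∠DSW = 21°  [same arc WD]

∠DSW = 21°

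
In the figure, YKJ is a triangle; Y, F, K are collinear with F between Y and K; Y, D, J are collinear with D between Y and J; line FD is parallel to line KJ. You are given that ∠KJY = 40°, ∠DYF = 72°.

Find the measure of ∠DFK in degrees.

1. ∠FDY = 40°  [FD∥KJ, corresponding at D]
2. ∠DFY = 68°  [△YFD]
3. ∠DFK = 112°  [linear pair at F on YK]

∠DFK = 112°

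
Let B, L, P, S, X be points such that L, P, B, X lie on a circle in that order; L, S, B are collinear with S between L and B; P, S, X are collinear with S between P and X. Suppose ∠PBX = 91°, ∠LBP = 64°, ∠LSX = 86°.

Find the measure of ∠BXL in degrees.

∠BXL = 123°

1. ∠PLX = 89°  [cyclic LPBX, opposite ∠L+∠B]
2. ∠LXP = 64°  [same arc LP]
3. ∠BLX = 30°  [△LSX]
4. ∠LPX = 27°  [△LPX]
5. ∠LBX = 27°  [same arc LX]
6. ∠BXL = 123°  [△LBX]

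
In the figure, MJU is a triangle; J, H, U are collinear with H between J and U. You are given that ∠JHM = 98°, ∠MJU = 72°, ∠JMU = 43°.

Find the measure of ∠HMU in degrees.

1. ∠MHU = 82°  [linear pair at H on JU]
2. ∠JUM = 65°  [△MJU]
3. ∠HUM = 65°  [H on ray UJ]
4. ∠HMU = 33°  [△MHU]

∠HMU = 33°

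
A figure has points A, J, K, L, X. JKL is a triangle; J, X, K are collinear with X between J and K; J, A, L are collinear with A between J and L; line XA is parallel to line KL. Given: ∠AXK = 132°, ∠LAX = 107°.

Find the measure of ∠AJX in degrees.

∠AJX = 59°

1. ∠AXJ = 48°  [linear pair at X on JK]
2. ∠JAX = 73°  [linear pair at A on JL]
3. ∠AJX = 59°  [△JXA]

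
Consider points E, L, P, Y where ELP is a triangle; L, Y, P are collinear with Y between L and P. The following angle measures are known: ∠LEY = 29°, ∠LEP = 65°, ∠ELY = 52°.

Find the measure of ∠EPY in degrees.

∠EPY = 63°

1. ∠ELP = 52°  [Y on ray LP]
2. ∠EPL = 63°  [△ELP]
3. ∠EPY = 63°  [Y on ray PL]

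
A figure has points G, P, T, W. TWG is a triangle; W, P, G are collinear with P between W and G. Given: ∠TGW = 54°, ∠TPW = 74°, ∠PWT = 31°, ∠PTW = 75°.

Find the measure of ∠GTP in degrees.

1. ∠PGT = 54°  [P on ray GW]
2. ∠GPT = 106°  [linear pair at P on WG]
3. ∠GTP = 20°  [△TPG]

∠GTP = 20°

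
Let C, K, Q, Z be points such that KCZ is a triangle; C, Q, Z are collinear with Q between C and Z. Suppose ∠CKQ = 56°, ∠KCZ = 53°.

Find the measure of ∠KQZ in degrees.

1. ∠KCQ = 53°  [Q on ray CZ]
2. ∠CQK = 71°  [△KCQ]
3. ∠KQZ = 109°  [linear pair at Q on CZ]

∠KQZ = 109°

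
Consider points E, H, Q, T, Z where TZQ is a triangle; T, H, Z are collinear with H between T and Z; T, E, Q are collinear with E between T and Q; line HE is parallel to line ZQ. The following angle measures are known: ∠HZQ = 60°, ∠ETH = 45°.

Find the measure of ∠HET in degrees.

∠HET = 75°

1. ∠QZT = 60°  [H on ray ZT]
2. ∠QTZ = 45°  [H on TZ, E on TQ]
3. ∠TQZ = 75°  [△TZQ]
4. ∠HET = 75°  [HE∥ZQ, corresponding at E]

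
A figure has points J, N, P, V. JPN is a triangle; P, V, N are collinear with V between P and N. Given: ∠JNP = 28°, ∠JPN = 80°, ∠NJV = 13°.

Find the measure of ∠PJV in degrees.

1. ∠JNV = 28°  [V on ray NP]
2. ∠JPV = 80°  [V on ray PN]
3. ∠JVN = 139°  [△JVN]
4. ∠JVP = 41°  [linear pair at V on PN]
5. ∠PJV = 59°  [△JPV]

∠PJV = 59°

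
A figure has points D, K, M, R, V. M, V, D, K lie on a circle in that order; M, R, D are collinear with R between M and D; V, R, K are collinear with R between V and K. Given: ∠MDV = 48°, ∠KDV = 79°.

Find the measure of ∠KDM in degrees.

1. ∠MKV = 48°  [same arc MV]
2. ∠KMV = 101°  [cyclic MVDK, opposite ∠M+∠D]
3. ∠KVM = 31°  [△MVK]
4. ∠KDM = 31°  [same arc MK]

∠KDM = 31°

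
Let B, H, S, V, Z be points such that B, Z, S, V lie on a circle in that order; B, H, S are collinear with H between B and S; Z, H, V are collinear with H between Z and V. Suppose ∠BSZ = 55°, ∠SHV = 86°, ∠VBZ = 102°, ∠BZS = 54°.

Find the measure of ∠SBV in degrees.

∠SBV = 31°

1. ∠BVZ = 55°  [same arc BZ]
2. ∠BHV = 94°  [linear pair at H on BS]
3. ∠SBV = 31°  [△BHV]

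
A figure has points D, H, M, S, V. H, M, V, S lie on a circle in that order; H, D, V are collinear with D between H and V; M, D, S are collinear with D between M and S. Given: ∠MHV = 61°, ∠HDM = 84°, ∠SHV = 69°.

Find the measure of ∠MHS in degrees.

∠MHS = 130°

1. ∠MSV = 61°  [same arc MV]
2. ∠SMV = 69°  [same arc VS]
3. ∠MVS = 50°  [△MVS]
4. ∠MHS = 130°  [cyclic HMVS, opposite ∠H+∠V]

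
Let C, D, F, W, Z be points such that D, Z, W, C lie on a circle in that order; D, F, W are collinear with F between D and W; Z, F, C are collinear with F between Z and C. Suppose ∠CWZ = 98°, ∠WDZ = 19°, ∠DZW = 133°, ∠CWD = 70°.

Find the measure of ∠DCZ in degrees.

1. ∠CDZ = 82°  [cyclic DZWC, opposite ∠D+∠W]
2. ∠CZD = 70°  [same arc DC]
3. ∠DCZ = 28°  [△DZC]

∠DCZ = 28°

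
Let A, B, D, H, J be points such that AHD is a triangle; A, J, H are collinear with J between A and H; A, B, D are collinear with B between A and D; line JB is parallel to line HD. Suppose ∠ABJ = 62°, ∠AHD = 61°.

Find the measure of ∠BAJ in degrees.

1. ∠ADH = 62°  [JB∥HD, corresponding at B]
2. ∠DAH = 57°  [△AHD]
3. ∠BAJ = 57°  [J on AH, B on AD]

∠BAJ = 57°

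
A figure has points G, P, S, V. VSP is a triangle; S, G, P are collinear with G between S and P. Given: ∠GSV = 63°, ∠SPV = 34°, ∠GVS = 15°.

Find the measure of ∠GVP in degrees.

∠GVP = 68°

1. ∠SGV = 102°  [△VSG]
2. ∠GPV = 34°  [G on ray PS]
3. ∠PGV = 78°  [linear pair at G on SP]
4. ∠GVP = 68°  [△VGP]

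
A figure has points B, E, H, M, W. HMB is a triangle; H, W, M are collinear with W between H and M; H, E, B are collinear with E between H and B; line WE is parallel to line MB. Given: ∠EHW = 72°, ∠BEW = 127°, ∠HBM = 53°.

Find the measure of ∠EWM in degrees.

1. ∠HEW = 53°  [linear pair at E on HB]
2. ∠EWH = 55°  [△HWE]
3. ∠EWM = 125°  [linear pair at W on HM]

∠EWM = 125°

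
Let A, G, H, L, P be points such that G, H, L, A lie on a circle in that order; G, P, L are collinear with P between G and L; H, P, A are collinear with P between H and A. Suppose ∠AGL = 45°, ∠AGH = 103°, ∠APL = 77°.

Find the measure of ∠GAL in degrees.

1. ∠AHL = 45°  [same arc LA]
2. ∠ALH = 77°  [cyclic GHLA, opposite ∠G+∠L]
3. ∠HAL = 58°  [△HLA]
4. ∠ALG = 45°  [△LPA]
5. ∠GAL = 90°  [△GLA]

∠GAL = 90°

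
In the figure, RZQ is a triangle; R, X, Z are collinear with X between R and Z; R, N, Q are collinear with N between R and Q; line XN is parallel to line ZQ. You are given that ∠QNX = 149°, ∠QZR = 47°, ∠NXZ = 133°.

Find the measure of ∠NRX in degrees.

∠NRX = 102°

1. ∠RNX = 31°  [linear pair at N on RQ]
2. ∠NXR = 47°  [XN∥ZQ, corresponding at X]
3. ∠NRX = 102°  [△RXN]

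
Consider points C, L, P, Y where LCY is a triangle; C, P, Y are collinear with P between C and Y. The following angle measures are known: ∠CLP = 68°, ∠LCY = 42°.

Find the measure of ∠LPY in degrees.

∠LPY = 110°

1. ∠LCP = 42°  [P on ray CY]
2. ∠CPL = 70°  [△LCP]
3. ∠LPY = 110°  [linear pair at P on CY]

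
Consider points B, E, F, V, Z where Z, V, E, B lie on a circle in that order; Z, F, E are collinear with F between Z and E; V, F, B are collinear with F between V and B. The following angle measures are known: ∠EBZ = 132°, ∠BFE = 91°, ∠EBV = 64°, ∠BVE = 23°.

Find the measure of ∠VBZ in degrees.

1. ∠BFZ = 89°  [linear pair at F on ZE]
2. ∠BZE = 23°  [same arc EB]
3. ∠VBZ = 68°  [△ZFB]

∠VBZ = 68°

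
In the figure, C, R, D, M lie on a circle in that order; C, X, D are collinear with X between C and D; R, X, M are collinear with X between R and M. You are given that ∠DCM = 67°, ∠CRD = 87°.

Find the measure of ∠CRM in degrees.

1. ∠CMD = 93°  [cyclic CRDM, opposite ∠R+∠M]
2. ∠CDM = 20°  [△CDM]
3. ∠CRM = 20°  [same arc CM]

∠CRM = 20°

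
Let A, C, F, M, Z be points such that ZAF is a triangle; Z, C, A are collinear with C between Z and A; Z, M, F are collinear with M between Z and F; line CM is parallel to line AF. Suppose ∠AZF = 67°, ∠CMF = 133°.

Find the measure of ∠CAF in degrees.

1. ∠CZM = 67°  [C on ZA, M on ZF]
2. ∠CMZ = 47°  [linear pair at M on ZF]
3. ∠MCZ = 66°  [△ZCM]
4. ∠ACM = 114°  [linear pair at C on ZA]
5. ∠CAF = 66°  [CM∥AF, co-interior at A–C]

∠CAF = 66°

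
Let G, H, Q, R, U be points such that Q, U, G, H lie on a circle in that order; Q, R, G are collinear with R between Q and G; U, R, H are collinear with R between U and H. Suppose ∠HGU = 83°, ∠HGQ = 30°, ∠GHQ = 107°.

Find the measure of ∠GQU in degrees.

∠GQU = 54°

1. ∠HQU = 97°  [cyclic QUGH, opposite ∠Q+∠G]
2. ∠HUQ = 30°  [same arc QH]
3. ∠GUQ = 73°  [cyclic QUGH, opposite ∠U+∠H]
4. ∠QHU = 53°  [△QUH]
5. ∠QGU = 53°  [same arc QU]
6. ∠GQU = 54°  [△QUG]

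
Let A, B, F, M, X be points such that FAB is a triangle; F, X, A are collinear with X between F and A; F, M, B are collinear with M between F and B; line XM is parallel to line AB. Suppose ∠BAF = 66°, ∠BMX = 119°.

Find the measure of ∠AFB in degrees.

∠AFB = 53°

1. ∠FXM = 66°  [XM∥AB, corresponding at X]
2. ∠FMX = 61°  [linear pair at M on FB]
3. ∠MFX = 53°  [△FXM]
4. ∠AFB = 53°  [X on FA, M on FB]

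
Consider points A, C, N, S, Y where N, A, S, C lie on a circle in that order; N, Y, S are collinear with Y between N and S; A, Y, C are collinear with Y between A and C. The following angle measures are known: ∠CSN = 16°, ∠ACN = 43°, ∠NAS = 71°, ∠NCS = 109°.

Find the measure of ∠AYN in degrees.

∠AYN = 98°

1. ∠CAN = 16°  [same arc NC]
2. ∠ASN = 43°  [same arc NA]
3. ∠ANS = 66°  [△NAS]
4. ∠AYN = 98°  [△NYA]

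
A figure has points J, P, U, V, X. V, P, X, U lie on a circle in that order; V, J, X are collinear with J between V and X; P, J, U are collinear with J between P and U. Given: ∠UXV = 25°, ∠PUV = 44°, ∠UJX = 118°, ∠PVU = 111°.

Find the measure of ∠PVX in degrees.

1. ∠UPV = 25°  [same arc VU]
2. ∠PJV = 118°  [vertical angles at J]
3. ∠PVX = 37°  [△VJP]

∠PVX = 37°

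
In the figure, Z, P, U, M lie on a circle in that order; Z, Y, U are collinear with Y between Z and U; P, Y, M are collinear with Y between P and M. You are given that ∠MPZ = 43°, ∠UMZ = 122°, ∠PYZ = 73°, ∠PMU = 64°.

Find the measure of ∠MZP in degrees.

1. ∠PZU = 64°  [△ZYP]
2. ∠UPZ = 58°  [cyclic ZPUM, opposite ∠P+∠M]
3. ∠PUZ = 58°  [△ZPU]
4. ∠PMZ = 58°  [same arc ZP]
5. ∠MZP = 79°  [△ZPM]

∠MZP = 79°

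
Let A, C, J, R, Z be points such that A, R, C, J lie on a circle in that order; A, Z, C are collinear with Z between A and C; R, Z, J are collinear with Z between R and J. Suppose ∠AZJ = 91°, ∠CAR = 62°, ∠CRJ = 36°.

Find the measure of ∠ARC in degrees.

∠ARC = 65°

1. ∠CZR = 91°  [vertical angles at Z]
2. ∠ACR = 53°  [△RZC]
3. ∠ARC = 65°  [△ARC]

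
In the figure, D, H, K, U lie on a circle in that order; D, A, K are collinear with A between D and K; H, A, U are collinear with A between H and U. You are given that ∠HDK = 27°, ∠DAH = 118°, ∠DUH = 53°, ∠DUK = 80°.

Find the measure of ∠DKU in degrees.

1. ∠HUK = 27°  [same arc HK]
2. ∠KAU = 118°  [vertical angles at A]
3. ∠DKU = 35°  [△KAU]

∠DKU = 35°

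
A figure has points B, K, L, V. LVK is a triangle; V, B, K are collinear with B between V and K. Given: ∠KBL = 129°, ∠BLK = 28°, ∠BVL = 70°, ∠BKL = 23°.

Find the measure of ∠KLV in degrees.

1. ∠KVL = 70°  [B on ray VK]
2. ∠LKV = 23°  [B on ray KV]
3. ∠KLV = 87°  [△LVK]

∠KLV = 87°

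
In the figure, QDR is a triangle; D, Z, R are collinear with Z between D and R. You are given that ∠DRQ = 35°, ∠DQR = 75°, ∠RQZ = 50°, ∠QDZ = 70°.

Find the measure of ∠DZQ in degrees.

∠DZQ = 85°

1. ∠QRZ = 35°  [Z on ray RD]
2. ∠QZR = 95°  [△QZR]
3. ∠DZQ = 85°  [linear pair at Z on DR]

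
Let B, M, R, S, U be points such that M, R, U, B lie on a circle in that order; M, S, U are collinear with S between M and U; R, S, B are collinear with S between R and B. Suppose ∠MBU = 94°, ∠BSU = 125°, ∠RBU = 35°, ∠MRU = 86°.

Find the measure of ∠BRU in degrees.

∠BRU = 66°

1. ∠MSR = 125°  [vertical angles at S]
2. ∠RMU = 35°  [same arc RU]
3. ∠MUR = 59°  [△MRU]
4. ∠RSU = 55°  [linear pair at S on MU]
5. ∠BRU = 66°  [△RSU]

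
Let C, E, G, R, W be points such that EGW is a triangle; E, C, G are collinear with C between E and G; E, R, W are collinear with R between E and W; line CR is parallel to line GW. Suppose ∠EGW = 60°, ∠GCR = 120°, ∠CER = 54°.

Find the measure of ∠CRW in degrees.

∠CRW = 114°

1. ∠ECR = 60°  [CR∥GW, corresponding at C]
2. ∠CRE = 66°  [△ECR]
3. ∠CRW = 114°  [linear pair at R on EW]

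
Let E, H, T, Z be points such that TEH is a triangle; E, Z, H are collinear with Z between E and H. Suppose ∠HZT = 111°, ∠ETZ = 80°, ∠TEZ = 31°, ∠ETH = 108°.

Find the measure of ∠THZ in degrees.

1. ∠HET = 31°  [Z on ray EH]
2. ∠EHT = 41°  [△TEH]
3. ∠THZ = 41°  [Z on ray HE]

∠THZ = 41°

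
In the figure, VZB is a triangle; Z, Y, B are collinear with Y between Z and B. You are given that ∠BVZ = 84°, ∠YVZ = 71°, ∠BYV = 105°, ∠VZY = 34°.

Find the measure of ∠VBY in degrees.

1. ∠BZV = 34°  [Y on ray ZB]
2. ∠VBZ = 62°  [△VZB]
3. ∠VBY = 62°  [Y on ray BZ]

∠VBY = 62°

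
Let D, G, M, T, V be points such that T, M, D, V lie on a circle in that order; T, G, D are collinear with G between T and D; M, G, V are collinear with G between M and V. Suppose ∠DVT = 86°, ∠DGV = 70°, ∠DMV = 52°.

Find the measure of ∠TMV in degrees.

∠TMV = 42°

1. ∠DTV = 52°  [same arc DV]
2. ∠TDV = 42°  [△TDV]
3. ∠TMV = 42°  [same arc TV]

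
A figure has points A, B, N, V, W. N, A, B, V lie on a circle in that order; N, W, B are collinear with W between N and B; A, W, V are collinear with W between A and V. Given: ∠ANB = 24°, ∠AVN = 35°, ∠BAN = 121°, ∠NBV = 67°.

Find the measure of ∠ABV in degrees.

1. ∠NAV = 67°  [same arc NV]
2. ∠ANV = 78°  [△NAV]
3. ∠ABV = 102°  [cyclic NABV, opposite ∠N+∠B]

∠ABV = 102°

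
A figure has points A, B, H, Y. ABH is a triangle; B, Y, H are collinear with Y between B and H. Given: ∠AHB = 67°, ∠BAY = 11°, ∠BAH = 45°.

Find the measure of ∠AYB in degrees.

∠AYB = 101°

1. ∠ABH = 68°  [△ABH]
2. ∠ABY = 68°  [Y on ray BH]
3. ∠AYB = 101°  [△ABY]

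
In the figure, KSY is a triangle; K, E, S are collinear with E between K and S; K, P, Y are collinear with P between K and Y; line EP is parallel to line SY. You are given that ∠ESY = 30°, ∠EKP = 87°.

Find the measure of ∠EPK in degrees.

∠EPK = 63°

1. ∠KSY = 30°  [E on ray SK]
2. ∠SKY = 87°  [E on KS, P on KY]
3. ∠KYS = 63°  [△KSY]
4. ∠EPK = 63°  [EP∥SY, corresponding at P]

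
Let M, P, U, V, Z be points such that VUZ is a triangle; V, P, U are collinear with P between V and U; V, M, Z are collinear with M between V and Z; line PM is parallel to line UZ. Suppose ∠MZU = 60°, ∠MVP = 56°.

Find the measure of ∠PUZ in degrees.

1. ∠UZV = 60°  [M on ray ZV]
2. ∠UVZ = 56°  [P on VU, M on VZ]
3. ∠VUZ = 64°  [△VUZ]
4. ∠PUZ = 64°  [P on ray UV]

∠PUZ = 64°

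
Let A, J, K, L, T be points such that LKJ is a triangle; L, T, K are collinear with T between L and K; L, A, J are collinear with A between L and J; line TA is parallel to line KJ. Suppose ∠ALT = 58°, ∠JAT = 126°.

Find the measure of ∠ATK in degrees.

∠ATK = 112°

1. ∠LAT = 54°  [linear pair at A on LJ]
2. ∠ATL = 68°  [△LTA]
3. ∠ATK = 112°  [linear pair at T on LK]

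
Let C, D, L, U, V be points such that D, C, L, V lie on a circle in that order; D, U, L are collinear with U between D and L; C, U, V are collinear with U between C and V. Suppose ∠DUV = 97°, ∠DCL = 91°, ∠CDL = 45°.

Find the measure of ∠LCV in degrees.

1. ∠CUL = 97°  [vertical angles at U]
2. ∠CLD = 44°  [△DCL]
3. ∠LCV = 39°  [△CUL]

∠LCV = 39°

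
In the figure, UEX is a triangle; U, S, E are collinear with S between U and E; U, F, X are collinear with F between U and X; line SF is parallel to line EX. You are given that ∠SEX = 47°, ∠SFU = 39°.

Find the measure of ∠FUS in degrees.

1. ∠UEX = 47°  [S on ray EU]
2. ∠EXU = 39°  [SF∥EX, corresponding at F]
3. ∠EUX = 94°  [△UEX]
4. ∠FUS = 94°  [S on UE, F on UX]

∠FUS = 94°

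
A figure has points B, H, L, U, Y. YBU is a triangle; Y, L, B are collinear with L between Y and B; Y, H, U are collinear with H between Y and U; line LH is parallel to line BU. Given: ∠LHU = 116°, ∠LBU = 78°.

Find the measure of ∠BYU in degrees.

1. ∠LHY = 64°  [linear pair at H on YU]
2. ∠UBY = 78°  [L on ray BY]
3. ∠BUY = 64°  [LH∥BU, corresponding at H]
4. ∠BYU = 38°  [△YBU]

∠BYU = 38°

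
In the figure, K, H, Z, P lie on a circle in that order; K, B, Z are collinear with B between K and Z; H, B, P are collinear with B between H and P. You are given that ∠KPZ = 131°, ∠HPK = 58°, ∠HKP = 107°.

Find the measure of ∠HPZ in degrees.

∠HPZ = 73°

1. ∠KHZ = 49°  [cyclic KHZP, opposite ∠H+∠P]
2. ∠HZK = 58°  [same arc KH]
3. ∠HKZ = 73°  [△KHZ]
4. ∠HPZ = 73°  [same arc HZ]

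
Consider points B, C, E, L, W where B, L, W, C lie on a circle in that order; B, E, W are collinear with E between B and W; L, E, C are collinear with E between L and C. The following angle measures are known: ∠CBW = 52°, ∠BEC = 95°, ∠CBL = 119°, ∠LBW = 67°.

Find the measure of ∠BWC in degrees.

1. ∠CEW = 85°  [linear pair at E on BW]
2. ∠LCW = 67°  [same arc LW]
3. ∠BWC = 28°  [△WEC]

∠BWC = 28°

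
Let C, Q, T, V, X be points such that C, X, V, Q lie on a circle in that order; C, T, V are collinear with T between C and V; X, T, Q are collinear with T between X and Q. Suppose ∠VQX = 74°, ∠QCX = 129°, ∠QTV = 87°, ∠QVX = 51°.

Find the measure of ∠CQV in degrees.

1. ∠QXV = 55°  [△XVQ]
2. ∠CVQ = 19°  [△VTQ]
3. ∠QCV = 55°  [same arc VQ]
4. ∠CQV = 106°  [△CVQ]

∠CQV = 106°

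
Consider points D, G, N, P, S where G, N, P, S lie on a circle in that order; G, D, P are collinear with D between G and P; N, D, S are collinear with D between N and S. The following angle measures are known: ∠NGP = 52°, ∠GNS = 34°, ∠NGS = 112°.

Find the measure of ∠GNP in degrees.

1. ∠GSN = 34°  [△GNS]
2. ∠GPN = 34°  [same arc GN]
3. ∠GNP = 94°  [△GNP]

∠GNP = 94°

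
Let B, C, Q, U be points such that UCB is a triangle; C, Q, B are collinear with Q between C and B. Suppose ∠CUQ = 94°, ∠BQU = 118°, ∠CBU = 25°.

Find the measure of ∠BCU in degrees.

∠BCU = 24°

1. ∠CQU = 62°  [linear pair at Q on CB]
2. ∠QCU = 24°  [△UCQ]
3. ∠BCU = 24°  [Q on ray CB]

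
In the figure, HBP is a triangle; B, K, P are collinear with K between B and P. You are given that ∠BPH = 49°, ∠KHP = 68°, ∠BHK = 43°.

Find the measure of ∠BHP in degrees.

1. ∠HPK = 49°  [K on ray PB]
2. ∠HKP = 63°  [△HKP]
3. ∠BKH = 117°  [linear pair at K on BP]
4. ∠HBK = 20°  [△HBK]
5. ∠HBP = 20°  [K on ray BP]
6. ∠BHP = 111°  [△HBP]

∠BHP = 111°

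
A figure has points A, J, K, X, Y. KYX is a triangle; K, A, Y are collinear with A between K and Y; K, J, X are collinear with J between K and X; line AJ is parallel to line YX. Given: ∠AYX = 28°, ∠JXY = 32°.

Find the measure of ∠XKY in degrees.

1. ∠KYX = 28°  [A on ray YK]
2. ∠KXY = 32°  [J on ray XK]
3. ∠XKY = 120°  [△KYX]

∠XKY = 120°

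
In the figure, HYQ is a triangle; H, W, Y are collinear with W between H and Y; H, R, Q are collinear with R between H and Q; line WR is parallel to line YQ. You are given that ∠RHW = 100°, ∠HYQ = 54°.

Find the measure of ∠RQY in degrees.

∠RQY = 26°

1. ∠QHY = 100°  [W on HY, R on HQ]
2. ∠HQY = 26°  [△HYQ]
3. ∠RQY = 26°  [R on ray QH]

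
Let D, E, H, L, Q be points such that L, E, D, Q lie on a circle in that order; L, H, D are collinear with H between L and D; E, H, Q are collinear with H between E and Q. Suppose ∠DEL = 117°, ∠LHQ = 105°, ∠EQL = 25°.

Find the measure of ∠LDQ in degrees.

1. ∠DQL = 63°  [cyclic LEDQ, opposite ∠E+∠Q]
2. ∠DLQ = 50°  [△LHQ]
3. ∠LDQ = 67°  [△LDQ]

∠LDQ = 67°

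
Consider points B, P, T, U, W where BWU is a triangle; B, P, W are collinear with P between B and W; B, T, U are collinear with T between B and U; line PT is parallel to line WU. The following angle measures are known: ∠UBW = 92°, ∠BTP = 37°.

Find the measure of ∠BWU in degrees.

1. ∠PBT = 92°  [P on BW, T on BU]
2. ∠BPT = 51°  [△BPT]
3. ∠BWU = 51°  [PT∥WU, corresponding at P]

∠BWU = 51°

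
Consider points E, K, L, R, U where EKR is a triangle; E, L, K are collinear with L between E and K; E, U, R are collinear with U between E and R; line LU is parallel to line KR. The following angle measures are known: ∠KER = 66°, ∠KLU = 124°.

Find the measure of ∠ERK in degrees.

∠ERK = 58°

1. ∠LEU = 66°  [L on EK, U on ER]
2. ∠ELU = 56°  [linear pair at L on EK]
3. ∠EUL = 58°  [△ELU]
4. ∠ERK = 58°  [LU∥KR, corresponding at U]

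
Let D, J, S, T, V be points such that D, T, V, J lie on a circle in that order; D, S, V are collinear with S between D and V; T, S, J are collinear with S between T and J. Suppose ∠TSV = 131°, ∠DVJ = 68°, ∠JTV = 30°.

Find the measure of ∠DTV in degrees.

1. ∠DST = 49°  [linear pair at S on DV]
2. ∠DVT = 19°  [△TSV]
3. ∠DTJ = 68°  [same arc DJ]
4. ∠TDV = 63°  [△DST]
5. ∠DTV = 98°  [△DTV]

∠DTV = 98°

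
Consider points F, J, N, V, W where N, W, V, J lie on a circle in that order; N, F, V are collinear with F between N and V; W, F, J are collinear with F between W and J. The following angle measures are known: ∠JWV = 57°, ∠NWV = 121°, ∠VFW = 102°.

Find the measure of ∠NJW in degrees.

1. ∠JNV = 57°  [same arc VJ]
2. ∠JFN = 102°  [vertical angles at F]
3. ∠NJW = 21°  [△NFJ]

∠NJW = 21°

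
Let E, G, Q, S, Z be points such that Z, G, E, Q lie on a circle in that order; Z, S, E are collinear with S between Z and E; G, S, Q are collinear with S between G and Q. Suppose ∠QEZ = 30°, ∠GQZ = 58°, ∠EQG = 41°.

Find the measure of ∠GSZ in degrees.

1. ∠QGZ = 30°  [same arc ZQ]
2. ∠EZG = 41°  [same arc GE]
3. ∠GSZ = 109°  [△ZSG]

∠GSZ = 109°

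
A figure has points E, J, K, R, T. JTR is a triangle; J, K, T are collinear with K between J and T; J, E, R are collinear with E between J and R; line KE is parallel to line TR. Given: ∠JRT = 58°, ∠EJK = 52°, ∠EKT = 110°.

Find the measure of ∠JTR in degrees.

∠JTR = 70°

1. ∠JEK = 58°  [KE∥TR, corresponding at E]
2. ∠EKJ = 70°  [△JKE]
3. ∠JTR = 70°  [KE∥TR, corresponding at K]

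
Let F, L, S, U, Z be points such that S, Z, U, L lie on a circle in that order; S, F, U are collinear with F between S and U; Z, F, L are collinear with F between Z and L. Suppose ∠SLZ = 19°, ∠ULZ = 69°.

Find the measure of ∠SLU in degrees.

1. ∠SUZ = 19°  [same arc SZ]
2. ∠USZ = 69°  [same arc ZU]
3. ∠SZU = 92°  [△SZU]
4. ∠SLU = 88°  [cyclic SZUL, opposite ∠Z+∠L]

∠SLU = 88°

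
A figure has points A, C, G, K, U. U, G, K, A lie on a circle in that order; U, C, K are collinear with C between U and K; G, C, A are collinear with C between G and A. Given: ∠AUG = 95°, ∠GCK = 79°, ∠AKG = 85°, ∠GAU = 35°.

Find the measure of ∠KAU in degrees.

1. ∠AGU = 50°  [△UGA]
2. ∠ACU = 79°  [vertical angles at C]
3. ∠AUK = 66°  [△UCA]
4. ∠AKU = 50°  [same arc UA]
5. ∠KAU = 64°  [△UKA]

∠KAU = 64°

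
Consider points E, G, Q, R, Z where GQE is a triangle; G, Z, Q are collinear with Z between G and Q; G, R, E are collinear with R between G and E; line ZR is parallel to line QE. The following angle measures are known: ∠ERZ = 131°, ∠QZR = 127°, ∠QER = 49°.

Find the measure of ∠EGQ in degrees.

1. ∠GZR = 53°  [linear pair at Z on GQ]
2. ∠GEQ = 49°  [R on ray EG]
3. ∠EQG = 53°  [ZR∥QE, corresponding at Z]
4. ∠EGQ = 78°  [△GQE]

∠EGQ = 78°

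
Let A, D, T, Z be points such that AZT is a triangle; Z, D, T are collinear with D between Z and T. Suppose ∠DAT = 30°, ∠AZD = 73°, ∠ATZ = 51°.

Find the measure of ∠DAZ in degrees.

∠DAZ = 26°

1. ∠ATD = 51°  [D on ray TZ]
2. ∠ADT = 99°  [△ADT]
3. ∠ADZ = 81°  [linear pair at D on ZT]
4. ∠DAZ = 26°  [△AZD]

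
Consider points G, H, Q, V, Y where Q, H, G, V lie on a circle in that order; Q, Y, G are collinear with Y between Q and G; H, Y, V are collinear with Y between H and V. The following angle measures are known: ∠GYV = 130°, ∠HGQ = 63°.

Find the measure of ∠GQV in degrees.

1. ∠QYV = 50°  [linear pair at Y on QG]
2. ∠HVQ = 63°  [same arc QH]
3. ∠GQV = 67°  [△QYV]

∠GQV = 67°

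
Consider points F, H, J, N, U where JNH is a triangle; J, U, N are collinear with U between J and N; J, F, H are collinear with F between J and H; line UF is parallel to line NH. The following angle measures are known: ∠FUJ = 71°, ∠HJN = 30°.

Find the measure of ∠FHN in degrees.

∠FHN = 79°

1. ∠HNJ = 71°  [UF∥NH, corresponding at U]
2. ∠JHN = 79°  [△JNH]
3. ∠FHN = 79°  [F on ray HJ]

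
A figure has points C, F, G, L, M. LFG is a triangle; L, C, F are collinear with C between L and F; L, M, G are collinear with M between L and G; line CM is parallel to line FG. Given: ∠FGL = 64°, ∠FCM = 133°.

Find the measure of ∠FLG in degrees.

∠FLG = 69°

1. ∠CML = 64°  [CM∥FG, corresponding at M]
2. ∠LCM = 47°  [linear pair at C on LF]
3. ∠CLM = 69°  [△LCM]
4. ∠FLG = 69°  [C on LF, M on LG]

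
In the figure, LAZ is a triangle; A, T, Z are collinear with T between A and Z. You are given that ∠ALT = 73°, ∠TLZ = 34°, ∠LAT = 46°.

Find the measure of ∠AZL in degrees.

∠AZL = 27°

1. ∠ATL = 61°  [△LAT]
2. ∠LTZ = 119°  [linear pair at T on AZ]
3. ∠LZT = 27°  [△LTZ]
4. ∠AZL = 27°  [T on ray ZA]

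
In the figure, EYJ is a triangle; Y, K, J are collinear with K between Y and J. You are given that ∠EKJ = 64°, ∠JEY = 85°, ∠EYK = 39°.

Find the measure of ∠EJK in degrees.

1. ∠EYJ = 39°  [K on ray YJ]
2. ∠EJY = 56°  [△EYJ]
3. ∠EJK = 56°  [K on ray JY]

∠EJK = 56°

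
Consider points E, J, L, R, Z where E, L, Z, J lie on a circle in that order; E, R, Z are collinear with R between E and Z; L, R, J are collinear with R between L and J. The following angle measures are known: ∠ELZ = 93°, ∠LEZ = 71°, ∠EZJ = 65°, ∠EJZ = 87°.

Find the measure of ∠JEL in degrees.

∠JEL = 99°

1. ∠EZL = 16°  [△ELZ]
2. ∠ELJ = 65°  [same arc EJ]
3. ∠EJL = 16°  [same arc EL]
4. ∠JEL = 99°  [△ELJ]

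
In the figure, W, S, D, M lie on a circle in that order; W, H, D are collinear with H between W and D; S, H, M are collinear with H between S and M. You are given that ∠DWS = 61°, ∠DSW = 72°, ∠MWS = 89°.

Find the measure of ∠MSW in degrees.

1. ∠SDW = 47°  [△WSD]
2. ∠SMW = 47°  [same arc WS]
3. ∠MSW = 44°  [△WSM]

∠MSW = 44°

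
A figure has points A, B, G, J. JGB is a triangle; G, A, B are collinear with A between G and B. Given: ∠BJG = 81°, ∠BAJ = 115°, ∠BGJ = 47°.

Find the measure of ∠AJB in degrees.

∠AJB = 13°

1. ∠GBJ = 52°  [△JGB]
2. ∠ABJ = 52°  [A on ray BG]
3. ∠AJB = 13°  [△JAB]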